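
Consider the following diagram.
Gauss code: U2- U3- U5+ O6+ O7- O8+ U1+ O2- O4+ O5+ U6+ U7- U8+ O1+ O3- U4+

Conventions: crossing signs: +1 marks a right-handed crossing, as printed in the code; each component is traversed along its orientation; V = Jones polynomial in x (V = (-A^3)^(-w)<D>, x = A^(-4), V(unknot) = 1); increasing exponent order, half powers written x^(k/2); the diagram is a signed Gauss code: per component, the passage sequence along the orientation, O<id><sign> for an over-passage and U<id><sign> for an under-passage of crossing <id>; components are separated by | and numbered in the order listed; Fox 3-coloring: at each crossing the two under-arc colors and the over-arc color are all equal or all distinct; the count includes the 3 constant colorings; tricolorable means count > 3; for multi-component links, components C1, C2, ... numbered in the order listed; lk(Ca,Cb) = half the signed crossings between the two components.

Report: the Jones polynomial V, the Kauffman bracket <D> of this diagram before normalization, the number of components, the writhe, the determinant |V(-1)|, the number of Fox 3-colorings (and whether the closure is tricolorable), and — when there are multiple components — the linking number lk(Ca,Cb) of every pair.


V = x + x^3 - x^4
<D> = -A^-10 + A^-6 + A^2 (w = +2)
1 component over 8 crossings, w = +2
9 Fox colorings among 3^8, |V(-1)| = 3: tricolorable
why: w = +2 (over 8 crossings) is diagram-only; (-A^3)^(-2) removes it from V


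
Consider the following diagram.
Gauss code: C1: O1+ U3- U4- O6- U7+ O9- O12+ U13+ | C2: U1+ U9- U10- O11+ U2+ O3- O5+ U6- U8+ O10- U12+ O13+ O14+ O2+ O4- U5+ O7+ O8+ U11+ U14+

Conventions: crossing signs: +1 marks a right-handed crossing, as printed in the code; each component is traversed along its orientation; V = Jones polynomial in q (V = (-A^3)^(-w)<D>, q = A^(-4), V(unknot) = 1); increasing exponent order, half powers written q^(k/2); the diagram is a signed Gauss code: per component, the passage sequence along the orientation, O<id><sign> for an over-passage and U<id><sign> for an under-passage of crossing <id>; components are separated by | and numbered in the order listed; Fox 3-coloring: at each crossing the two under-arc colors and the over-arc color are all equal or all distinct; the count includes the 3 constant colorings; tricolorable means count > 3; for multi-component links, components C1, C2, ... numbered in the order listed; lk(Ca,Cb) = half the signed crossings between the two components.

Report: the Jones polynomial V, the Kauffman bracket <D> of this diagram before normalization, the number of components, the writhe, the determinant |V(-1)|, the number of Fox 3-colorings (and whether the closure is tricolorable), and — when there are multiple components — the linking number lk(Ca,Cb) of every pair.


Jones polynomial: V(q) = -q^(1/2) - q^(3/2) - q^(5/2) + q^(9/2)
<D> = A^-6 - A^2 - A^6 - A^10; writhe +4
components 2, writhe +4 (14 crossings)
linking number lk(C1,C2) = 0
3-colorings: 27 of 3^14, det 0 — tricolorable
note: det 0 = |V(-1)|; divisible by 3, so tricolorable


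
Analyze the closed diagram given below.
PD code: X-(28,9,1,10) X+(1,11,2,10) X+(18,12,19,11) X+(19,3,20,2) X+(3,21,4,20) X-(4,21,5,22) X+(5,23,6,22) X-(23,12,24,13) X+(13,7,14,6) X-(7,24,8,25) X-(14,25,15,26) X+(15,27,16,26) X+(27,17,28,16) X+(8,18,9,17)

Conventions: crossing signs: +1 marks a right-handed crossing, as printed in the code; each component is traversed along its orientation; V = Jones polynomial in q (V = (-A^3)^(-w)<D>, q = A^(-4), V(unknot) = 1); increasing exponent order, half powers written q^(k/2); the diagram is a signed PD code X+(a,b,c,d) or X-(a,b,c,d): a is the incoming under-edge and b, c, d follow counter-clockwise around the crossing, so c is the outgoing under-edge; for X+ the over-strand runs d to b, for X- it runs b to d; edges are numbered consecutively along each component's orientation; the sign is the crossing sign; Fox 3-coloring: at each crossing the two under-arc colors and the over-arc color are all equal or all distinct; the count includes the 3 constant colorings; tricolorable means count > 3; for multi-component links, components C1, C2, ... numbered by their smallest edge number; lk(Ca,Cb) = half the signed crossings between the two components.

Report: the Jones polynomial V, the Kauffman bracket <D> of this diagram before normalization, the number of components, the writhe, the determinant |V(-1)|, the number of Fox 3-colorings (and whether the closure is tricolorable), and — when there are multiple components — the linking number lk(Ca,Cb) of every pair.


V = 2q - 2q^2 + 3q^3 - 3q^4 + 2q^5 - 2q^6 + q^7
<D> = A^-16 - 2A^-12 + 2A^-8 - 3A^-4 + 3 - 2A^4 + 2A^8 (w = +4)
1 component over 14 crossings, w = +4
9 Fox colorings among 3^14, |V(-1)| = 15: tricolorable
why: w = +4 (over 14 crossings) is diagram-only; (-A^3)^(-4) removes it from V


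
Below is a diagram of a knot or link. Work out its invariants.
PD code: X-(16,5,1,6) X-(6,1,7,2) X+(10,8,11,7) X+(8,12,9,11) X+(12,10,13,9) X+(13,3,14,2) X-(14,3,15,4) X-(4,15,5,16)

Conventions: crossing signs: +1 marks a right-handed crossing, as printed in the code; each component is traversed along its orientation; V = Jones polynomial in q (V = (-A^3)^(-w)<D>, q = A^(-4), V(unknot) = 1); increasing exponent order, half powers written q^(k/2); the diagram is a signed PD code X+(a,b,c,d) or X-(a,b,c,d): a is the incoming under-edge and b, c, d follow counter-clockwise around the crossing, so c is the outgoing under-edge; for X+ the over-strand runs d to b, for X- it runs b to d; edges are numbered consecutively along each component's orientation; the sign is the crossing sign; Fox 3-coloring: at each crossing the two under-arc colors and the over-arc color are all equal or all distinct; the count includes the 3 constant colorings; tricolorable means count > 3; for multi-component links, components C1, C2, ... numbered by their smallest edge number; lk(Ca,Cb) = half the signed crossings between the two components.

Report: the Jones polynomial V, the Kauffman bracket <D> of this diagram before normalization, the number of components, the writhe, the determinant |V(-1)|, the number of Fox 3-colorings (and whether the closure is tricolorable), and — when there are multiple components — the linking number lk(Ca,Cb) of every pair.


Jones polynomial: V(q) = -q^-3 + q^-2 - q^-1 + 3 - q + q^2 - q^3
<D> = -A^-12 + A^-8 - A^-4 + 3 - A^4 + A^8 - A^12; writhe 0
components 1, writhe 0 (8 crossings)
3-colorings: 27 of 3^8, det 9 — tricolorable
note: the span of V is 6, forcing >= 6 crossings in any diagram


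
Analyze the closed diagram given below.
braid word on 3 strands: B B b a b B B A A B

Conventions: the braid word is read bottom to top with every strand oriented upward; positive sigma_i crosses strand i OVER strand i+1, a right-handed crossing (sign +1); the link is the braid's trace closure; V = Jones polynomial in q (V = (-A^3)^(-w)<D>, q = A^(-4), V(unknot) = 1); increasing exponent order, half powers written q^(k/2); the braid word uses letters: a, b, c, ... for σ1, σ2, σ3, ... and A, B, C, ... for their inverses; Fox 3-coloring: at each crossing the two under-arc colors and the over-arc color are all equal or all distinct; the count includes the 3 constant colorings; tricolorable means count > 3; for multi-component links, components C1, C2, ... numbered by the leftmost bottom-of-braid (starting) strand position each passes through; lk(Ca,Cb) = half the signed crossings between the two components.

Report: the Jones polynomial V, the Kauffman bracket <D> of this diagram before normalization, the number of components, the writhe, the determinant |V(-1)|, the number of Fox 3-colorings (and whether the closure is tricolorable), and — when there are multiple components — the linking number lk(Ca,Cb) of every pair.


V = -q^-6 + q^-5 - q^-4 + 2q^-3 - q^-2 + q^-1
<D> = A^-8 - A^-4 + 2 - A^4 + A^8 - A^12 (w = -4)
1 component over 10 crossings, w = -4
3 Fox colorings among 3^10, |V(-1)| = 7: not tricolorable
why: w = -4 (over 10 crossings) is diagram-only; (-A^3)^(4) removes it from V


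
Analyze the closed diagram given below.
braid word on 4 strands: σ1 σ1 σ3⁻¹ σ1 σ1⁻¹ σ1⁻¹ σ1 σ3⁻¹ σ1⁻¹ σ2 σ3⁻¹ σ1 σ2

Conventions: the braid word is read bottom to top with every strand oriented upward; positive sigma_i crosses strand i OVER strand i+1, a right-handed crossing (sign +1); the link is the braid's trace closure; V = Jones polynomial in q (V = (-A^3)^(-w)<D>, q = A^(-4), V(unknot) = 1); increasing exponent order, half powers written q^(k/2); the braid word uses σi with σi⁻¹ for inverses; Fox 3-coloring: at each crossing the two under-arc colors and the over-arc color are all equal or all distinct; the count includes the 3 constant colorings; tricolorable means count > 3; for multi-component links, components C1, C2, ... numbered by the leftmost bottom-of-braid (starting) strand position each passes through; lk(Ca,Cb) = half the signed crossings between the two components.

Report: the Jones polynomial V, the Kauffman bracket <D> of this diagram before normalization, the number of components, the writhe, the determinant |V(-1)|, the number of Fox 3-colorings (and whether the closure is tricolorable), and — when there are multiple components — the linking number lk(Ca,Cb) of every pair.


V(q) = -q^-3 + 2q^-2 - 2q^-1 + 3 - 2q + 2q^2 - q^3
bracket: A^-9 - 2A^-5 + 2A^-1 - 3A^3 + 2A^7 - 2A^11 + A^15, w = +1
1 component, writhe +1, over 13 crossings
det 13, colorings 3 of 3^13 — not tricolorable
observation: w = +1 shifts under R1 moves; the (-A^3)^(-1) factor cancels that in V


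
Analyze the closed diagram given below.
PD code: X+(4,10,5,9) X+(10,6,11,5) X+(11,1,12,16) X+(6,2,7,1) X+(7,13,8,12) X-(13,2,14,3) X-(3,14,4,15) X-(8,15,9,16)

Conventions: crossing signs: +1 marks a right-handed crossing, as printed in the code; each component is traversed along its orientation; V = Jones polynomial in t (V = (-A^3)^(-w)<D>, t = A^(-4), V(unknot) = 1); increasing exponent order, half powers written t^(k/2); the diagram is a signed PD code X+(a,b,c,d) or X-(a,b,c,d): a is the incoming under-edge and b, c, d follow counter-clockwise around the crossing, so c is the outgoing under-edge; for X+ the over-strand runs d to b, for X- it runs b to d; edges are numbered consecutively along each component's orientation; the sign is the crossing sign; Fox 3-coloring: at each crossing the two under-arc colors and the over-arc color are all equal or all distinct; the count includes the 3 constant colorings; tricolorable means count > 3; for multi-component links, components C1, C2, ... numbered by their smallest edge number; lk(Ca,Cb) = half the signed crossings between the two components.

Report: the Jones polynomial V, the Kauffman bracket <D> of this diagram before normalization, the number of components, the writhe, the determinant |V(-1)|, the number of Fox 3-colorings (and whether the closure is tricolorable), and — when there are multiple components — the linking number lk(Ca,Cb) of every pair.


V = t + t^3 - t^4
<D> = -A^-10 + A^-6 + A^2 (w = +2)
1 component over 8 crossings, w = +2
9 Fox colorings among 3^8, |V(-1)| = 3: tricolorable
why: V spans 3 powers of t: at least 3 crossings in any diagram


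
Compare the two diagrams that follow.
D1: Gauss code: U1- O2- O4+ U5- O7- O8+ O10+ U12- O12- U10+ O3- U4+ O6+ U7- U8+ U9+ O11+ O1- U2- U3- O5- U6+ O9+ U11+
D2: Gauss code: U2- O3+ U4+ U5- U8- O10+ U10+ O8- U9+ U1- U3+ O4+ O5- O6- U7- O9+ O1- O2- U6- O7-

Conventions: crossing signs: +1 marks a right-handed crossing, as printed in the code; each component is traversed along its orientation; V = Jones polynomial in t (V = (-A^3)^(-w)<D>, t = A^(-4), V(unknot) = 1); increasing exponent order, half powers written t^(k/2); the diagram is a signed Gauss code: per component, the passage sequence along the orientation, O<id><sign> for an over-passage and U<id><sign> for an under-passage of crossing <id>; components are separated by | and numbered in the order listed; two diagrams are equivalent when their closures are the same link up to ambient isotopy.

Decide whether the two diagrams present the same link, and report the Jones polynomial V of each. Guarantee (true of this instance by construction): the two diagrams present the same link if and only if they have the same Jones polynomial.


equivalent: no
D1 (bracket A^-8 - A^-4 + 1 - A^4 + A^8; 12 crossings at w = 0): V = t^-2 - t^-1 + 1 - t + t^2
V(D2) = -t^-4 + t^-3 + t^-1  [10 crossings, <D> = A^-2 + A^6 - A^10, w = -2]
observation: 2 values of V(t) split the 2 diagrams


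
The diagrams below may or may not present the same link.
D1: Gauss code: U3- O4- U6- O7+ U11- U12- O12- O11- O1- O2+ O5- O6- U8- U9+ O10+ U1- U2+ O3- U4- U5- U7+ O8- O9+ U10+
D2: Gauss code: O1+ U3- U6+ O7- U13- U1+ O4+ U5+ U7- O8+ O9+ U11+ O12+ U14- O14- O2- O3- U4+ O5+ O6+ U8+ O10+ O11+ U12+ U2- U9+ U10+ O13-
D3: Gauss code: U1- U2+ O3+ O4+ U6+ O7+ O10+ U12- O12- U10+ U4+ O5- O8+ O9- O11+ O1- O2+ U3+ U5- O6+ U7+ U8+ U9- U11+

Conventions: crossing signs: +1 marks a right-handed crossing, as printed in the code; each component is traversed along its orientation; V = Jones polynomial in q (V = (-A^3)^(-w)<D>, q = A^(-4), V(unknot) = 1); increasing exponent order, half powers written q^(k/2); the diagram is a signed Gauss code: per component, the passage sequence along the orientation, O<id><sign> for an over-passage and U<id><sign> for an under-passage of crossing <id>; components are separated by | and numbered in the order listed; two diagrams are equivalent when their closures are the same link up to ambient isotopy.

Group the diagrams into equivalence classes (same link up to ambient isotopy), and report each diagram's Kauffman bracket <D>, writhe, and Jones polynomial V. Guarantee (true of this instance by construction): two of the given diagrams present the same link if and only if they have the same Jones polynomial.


equivalence classes: {D1} | {D2, D3}
D1 (bracket A^-12; 12 crossings at w = -4): V = 1
V(D2) = q - q^2 + 2q^3 - q^4 + q^5 - q^6  (w +4, c 14, <D> = -A^-12 + A^-8 - A^-4 + 2 - A^4 + A^8)
D3 (bracket -A^-12 + A^-8 - A^-4 + 2 - A^4 + A^8; 12 crossings at w = +4): V = q - q^2 + 2q^3 - q^4 + q^5 - q^6
key observation: 2 classes among 3 diagrams; unequal V(q) rules out equality


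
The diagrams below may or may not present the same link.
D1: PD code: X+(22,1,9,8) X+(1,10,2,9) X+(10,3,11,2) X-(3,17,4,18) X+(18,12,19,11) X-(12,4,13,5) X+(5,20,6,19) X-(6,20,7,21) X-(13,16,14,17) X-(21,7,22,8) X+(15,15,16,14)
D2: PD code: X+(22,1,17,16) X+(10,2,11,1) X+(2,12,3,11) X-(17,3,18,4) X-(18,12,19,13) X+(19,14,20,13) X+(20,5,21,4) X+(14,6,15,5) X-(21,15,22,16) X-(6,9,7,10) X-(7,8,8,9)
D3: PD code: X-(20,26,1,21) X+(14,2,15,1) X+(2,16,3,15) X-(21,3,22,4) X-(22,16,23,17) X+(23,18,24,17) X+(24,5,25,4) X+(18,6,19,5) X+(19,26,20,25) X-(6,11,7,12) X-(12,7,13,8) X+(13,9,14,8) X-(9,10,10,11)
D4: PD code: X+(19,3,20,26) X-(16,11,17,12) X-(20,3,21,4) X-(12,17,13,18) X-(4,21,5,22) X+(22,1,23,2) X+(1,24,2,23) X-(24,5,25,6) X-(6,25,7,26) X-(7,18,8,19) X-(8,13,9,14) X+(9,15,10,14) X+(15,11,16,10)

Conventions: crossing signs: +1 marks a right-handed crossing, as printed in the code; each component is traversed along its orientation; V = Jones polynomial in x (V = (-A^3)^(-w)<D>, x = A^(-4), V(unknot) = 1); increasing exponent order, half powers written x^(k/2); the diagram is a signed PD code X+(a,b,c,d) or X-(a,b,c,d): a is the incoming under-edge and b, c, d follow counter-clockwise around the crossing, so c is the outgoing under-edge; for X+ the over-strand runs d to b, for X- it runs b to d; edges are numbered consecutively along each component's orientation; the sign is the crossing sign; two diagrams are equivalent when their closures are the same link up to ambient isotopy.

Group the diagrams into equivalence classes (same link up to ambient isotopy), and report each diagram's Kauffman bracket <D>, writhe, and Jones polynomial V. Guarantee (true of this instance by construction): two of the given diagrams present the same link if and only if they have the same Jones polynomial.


classes: {D1} | {D2, D3} | {D4}
V(D1) = -x^(-3/2) + x^(-1/2) - 2x^(1/2) + x^(3/2) - 2x^(5/2) + x^(7/2)  [11 crossings, <D> = -A^-11 + 2A^-7 - A^-3 + 2A - A^5 + A^9, w = +1]
V(D2) = -x^(1/2) - x^(3/2) - x^(5/2) + x^(9/2)  (w +1, c 11, <D> = -A^-15 + A^-7 + A^-3 + A)
V(D3) = -x^(1/2) - x^(3/2) - x^(5/2) + x^(9/2)  [13 crossings, <D> = -A^-15 + A^-7 + A^-3 + A, w = +1]
V(D4) = x^(-7/2) - x^(-5/2) + x^(-3/2) - 2x^(-1/2) - x^(3/2)  [13 crossings, <D> = A^-15 + 2A^-7 - A^-3 + A - A^5, w = -3]
note: V(x) takes 3 values over 4 diagrams, fixing the grouping


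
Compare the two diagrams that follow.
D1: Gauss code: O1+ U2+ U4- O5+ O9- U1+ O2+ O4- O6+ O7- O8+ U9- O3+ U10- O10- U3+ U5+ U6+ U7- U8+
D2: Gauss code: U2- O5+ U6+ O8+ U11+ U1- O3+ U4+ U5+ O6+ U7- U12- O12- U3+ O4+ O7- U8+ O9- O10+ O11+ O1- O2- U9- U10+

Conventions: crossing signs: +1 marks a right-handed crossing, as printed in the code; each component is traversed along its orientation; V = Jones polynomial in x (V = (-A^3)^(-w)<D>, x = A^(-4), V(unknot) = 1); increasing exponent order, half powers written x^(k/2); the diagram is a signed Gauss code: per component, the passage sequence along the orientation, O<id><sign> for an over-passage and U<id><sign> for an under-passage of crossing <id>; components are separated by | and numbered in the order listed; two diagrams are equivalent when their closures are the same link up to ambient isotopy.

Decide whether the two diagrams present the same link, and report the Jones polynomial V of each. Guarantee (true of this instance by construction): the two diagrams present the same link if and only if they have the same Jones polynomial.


same link: no
V(D1) = 1  [10 crossings, <D> = A^6, w = +2]
D2 (bracket -A^-18 + A^-14 - A^-10 + 2A^-6 - A^-2 + A^2; 12 crossings at w = +2): V = x - x^2 + 2x^3 - x^4 + x^5 - x^6
note: V(x) takes 2 values over 2 diagrams, fixing the grouping


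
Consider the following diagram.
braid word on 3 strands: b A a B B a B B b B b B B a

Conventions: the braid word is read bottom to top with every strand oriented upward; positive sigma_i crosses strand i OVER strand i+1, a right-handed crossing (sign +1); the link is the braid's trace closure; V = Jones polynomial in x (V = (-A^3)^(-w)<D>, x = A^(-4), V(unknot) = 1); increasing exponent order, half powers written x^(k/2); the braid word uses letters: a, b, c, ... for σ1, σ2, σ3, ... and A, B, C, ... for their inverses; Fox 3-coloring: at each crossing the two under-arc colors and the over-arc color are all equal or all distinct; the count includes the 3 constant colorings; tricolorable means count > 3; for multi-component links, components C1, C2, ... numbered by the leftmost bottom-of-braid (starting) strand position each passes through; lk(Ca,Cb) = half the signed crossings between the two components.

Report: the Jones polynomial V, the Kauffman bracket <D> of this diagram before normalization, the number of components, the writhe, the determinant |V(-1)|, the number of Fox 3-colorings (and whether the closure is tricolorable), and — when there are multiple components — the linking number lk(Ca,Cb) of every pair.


Jones polynomial: V(x) = x^-5 - 2x^-4 + 2x^-3 - 2x^-2 + 2x^-1 - 1 + x
<D> = A^-10 - A^-6 + 2A^-2 - 2A^2 + 2A^6 - 2A^10 + A^14; writhe -2
components 1, writhe -2 (14 crossings)
3-colorings: 3 of 3^14, det 11 — not tricolorable
note: w = -2 (over 14 crossings) is diagram-only; (-A^3)^(2) removes it from V


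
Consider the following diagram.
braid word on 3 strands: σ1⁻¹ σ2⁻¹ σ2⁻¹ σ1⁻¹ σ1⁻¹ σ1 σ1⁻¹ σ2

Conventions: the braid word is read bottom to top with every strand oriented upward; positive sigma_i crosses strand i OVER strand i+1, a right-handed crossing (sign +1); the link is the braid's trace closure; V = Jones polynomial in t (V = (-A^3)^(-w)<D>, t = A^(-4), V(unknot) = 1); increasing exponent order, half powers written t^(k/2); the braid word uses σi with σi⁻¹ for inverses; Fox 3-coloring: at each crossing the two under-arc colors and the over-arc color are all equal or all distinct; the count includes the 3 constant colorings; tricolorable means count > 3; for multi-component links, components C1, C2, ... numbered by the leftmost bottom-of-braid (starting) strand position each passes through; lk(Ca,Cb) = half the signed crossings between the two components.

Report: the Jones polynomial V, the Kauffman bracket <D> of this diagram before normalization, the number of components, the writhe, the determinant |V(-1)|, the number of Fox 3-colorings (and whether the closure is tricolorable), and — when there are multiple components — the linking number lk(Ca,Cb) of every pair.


Jones polynomial: V(t) = -t^-6 + t^-5 - t^-4 + 2t^-3 - t^-2 + t^-1
<D> = A^-8 - A^-4 + 2 - A^4 + A^8 - A^12; writhe -4
components 1, writhe -4 (8 crossings)
3-colorings: 3 of 3^8, det 7 — not tricolorable
note: free reduction leaves σ1⁻¹ σ2⁻¹ σ2⁻¹ σ1⁻¹ σ1⁻¹ σ2 of the original 8 letters


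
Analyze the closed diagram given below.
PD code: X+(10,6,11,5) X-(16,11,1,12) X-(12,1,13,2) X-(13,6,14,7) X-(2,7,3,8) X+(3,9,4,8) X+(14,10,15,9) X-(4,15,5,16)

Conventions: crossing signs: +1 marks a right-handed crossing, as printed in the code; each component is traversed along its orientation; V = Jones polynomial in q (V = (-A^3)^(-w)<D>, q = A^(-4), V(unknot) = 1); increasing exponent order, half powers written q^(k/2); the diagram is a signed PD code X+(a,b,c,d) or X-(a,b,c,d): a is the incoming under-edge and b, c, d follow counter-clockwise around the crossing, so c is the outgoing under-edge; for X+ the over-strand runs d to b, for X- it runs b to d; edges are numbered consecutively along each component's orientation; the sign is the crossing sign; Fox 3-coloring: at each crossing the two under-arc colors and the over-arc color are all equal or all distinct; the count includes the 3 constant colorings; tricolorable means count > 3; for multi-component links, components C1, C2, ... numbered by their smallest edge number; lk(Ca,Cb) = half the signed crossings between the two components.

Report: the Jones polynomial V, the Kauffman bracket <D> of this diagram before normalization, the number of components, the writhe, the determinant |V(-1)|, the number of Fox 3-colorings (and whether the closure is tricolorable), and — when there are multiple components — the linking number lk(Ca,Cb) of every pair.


V = -q^-4 + q^-3 + q^-1
<D> = A^-2 + A^6 - A^10 (w = -2)
1 component over 8 crossings, w = -2
9 Fox colorings among 3^8, |V(-1)| = 3: tricolorable
why: w = -2 shifts under R1 moves; the (-A^3)^(2) factor cancels that in V


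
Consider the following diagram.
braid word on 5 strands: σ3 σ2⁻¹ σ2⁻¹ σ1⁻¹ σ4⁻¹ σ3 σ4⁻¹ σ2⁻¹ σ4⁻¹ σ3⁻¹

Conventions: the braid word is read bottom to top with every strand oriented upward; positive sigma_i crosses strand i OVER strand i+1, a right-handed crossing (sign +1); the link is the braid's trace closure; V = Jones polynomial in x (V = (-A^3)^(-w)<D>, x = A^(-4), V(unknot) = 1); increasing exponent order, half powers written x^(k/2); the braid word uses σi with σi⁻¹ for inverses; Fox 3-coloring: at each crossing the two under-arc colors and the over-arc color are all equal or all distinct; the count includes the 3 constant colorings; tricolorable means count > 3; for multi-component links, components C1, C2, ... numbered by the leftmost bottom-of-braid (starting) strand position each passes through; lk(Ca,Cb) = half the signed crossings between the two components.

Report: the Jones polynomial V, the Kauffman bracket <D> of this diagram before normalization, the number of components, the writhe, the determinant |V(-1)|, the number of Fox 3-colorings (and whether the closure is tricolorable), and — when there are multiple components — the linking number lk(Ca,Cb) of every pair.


V(x) = x^-8 - 2x^-7 + x^-6 - 2x^-5 + 2x^-4 + x^-2
bracket: A^-10 + 2A^-2 - 2A^2 + A^6 - 2A^10 + A^14, w = -6
1 component, writhe -6, over 10 crossings
det 9, colorings 27 of 3^10 — tricolorable
observation: the span of V is 6, forcing >= 6 crossings in any diagram


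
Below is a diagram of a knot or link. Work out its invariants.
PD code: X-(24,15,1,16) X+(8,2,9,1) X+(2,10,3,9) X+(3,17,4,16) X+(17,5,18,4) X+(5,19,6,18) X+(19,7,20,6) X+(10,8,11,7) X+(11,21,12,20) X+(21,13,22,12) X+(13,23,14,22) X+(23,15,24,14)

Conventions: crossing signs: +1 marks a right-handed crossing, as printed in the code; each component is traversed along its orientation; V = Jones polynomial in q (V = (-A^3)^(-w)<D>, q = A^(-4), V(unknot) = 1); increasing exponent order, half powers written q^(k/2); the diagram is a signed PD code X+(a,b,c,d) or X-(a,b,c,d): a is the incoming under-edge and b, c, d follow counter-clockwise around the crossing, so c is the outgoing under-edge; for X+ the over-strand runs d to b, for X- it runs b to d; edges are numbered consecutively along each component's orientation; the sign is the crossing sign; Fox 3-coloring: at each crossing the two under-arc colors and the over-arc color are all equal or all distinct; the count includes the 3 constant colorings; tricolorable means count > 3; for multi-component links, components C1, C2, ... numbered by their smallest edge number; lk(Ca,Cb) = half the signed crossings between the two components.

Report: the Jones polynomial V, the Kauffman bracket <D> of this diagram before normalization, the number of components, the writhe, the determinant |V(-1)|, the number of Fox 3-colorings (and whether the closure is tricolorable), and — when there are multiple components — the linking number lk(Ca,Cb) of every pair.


Jones polynomial: V(q) = q^4 + q^6 - q^8 + q^9 - q^10 + q^11 - q^12
<D> = -A^-18 + A^-14 - A^-10 + A^-6 - A^-2 + A^6 + A^14; writhe +10
components 1, writhe +10 (12 crossings)
3-colorings: 9 of 3^12, det 3 — tricolorable
note: V spans 8 powers of q: at least 8 crossings in any diagram


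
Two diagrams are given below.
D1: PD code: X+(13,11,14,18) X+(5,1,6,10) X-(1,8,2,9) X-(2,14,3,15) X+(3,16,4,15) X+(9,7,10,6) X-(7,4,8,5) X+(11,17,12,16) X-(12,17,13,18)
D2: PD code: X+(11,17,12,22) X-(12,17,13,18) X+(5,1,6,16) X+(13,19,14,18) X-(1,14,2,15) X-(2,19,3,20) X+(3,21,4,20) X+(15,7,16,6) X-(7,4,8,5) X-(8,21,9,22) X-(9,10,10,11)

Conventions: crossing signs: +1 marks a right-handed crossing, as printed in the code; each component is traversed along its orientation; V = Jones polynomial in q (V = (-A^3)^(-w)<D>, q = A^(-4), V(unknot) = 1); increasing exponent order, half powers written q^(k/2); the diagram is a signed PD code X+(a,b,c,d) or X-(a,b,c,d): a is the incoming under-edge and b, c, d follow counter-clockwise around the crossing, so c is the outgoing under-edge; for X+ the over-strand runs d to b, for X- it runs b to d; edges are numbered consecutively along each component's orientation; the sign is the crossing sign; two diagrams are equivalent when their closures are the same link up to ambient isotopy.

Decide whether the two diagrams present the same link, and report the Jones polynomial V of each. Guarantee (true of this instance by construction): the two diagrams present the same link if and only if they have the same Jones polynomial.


equivalent: yes
V(D1) = -q^(-5/2) - q^(5/2)  (w +1, c 9, <D> = A^-7 + A^13)
D2 (bracket A^-13 + A^7; 11 crossings at w = -1): V = -q^(-5/2) - q^(5/2)
why: one V(q) for all 2 diagrams — one class (guaranteed)


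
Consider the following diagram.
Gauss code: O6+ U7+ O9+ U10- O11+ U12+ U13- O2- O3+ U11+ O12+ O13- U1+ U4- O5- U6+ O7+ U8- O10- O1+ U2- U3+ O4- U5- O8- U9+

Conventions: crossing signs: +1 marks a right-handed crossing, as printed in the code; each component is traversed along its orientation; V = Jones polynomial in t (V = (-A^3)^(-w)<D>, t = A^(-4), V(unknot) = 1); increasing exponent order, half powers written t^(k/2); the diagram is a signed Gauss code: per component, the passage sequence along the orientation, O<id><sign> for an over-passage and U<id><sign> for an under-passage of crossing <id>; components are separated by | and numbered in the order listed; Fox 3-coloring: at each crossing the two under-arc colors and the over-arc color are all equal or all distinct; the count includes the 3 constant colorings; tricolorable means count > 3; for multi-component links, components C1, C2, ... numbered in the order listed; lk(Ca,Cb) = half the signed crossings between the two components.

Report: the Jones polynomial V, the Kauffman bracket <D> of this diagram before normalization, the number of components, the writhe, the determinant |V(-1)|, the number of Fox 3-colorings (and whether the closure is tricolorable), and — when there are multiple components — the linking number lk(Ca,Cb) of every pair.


Jones polynomial: V(t) = -t^-3 + 2t^-2 - 2t^-1 + 3 - 2t + 2t^2 - t^3
<D> = A^-9 - 2A^-5 + 2A^-1 - 3A^3 + 2A^7 - 2A^11 + A^15; writhe +1
components 1, writhe +1 (13 crossings)
3-colorings: 3 of 3^13, det 13 — not tricolorable
note: the span of V is 6, forcing >= 6 crossings in any diagram


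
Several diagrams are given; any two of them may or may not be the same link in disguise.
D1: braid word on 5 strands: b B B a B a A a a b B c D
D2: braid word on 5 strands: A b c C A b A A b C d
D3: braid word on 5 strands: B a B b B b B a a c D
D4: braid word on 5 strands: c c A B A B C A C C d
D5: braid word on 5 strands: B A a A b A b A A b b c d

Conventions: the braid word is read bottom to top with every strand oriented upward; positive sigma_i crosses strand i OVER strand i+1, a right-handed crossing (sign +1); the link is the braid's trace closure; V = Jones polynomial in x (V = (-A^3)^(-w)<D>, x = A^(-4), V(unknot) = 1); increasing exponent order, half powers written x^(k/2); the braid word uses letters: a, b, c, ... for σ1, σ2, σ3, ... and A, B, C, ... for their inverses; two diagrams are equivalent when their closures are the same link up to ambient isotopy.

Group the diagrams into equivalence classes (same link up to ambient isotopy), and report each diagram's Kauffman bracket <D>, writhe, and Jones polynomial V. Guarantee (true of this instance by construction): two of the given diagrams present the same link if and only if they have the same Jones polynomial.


classes: {D1, D3} | {D2, D5} | {D4}
V(D1) = -x^(-3/2) + x^(-1/2) - 2x^(1/2) + x^(3/2) - 2x^(5/2) + x^(7/2)  [13 crossings, <D> = -A^-11 + 2A^-7 - A^-3 + 2A - A^5 + A^9, w = +1]
D2 (bracket -A^-13 + 3A^-9 - 3A^-5 + 5A^-1 - 4A^3 + 4A^7 - 3A^11 + A^15; 11 crossings at w = -1): V = -x^(-9/2) + 3x^(-7/2) - 4x^(-5/2) + 4x^(-3/2) - 5x^(-1/2) + 3x^(1/2) - 3x^(3/2) + x^(5/2)
V(D3) = -x^(-3/2) + x^(-1/2) - 2x^(1/2) + x^(3/2) - 2x^(5/2) + x^(7/2)  [11 crossings, <D> = -A^-11 + 2A^-7 - A^-3 + 2A - A^5 + A^9, w = +1]
D4 (bracket A^-9 + A^-1 - A^3 + A^7; 11 crossings at w = -5): V = -x^(-11/2) + x^(-9/2) - x^(-7/2) - x^(-3/2)
V(D5) = -x^(-9/2) + 3x^(-7/2) - 4x^(-5/2) + 4x^(-3/2) - 5x^(-1/2) + 3x^(1/2) - 3x^(3/2) + x^(5/2)  [13 crossings, <D> = -A^-7 + 3A^-3 - 3A + 5A^5 - 4A^9 + 4A^13 - 3A^17 + A^21, w = +1]
insight: 3 values of V(x) split the 5 diagrams


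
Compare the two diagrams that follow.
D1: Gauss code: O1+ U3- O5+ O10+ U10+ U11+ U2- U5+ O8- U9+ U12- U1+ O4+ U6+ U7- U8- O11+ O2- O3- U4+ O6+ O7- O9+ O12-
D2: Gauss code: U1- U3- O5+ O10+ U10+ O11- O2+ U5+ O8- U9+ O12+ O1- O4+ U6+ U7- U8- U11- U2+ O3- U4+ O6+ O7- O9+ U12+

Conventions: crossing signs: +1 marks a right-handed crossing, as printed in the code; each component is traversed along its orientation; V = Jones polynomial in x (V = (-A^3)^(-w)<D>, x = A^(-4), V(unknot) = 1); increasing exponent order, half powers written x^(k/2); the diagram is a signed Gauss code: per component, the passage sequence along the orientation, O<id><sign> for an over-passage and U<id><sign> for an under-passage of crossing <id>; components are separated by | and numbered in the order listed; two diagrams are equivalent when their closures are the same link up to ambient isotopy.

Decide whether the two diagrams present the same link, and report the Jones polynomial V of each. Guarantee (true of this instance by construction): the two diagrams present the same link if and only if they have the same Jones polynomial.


equivalent: yes
V(D1) = x^-2 - x^-1 + 1 - x + x^2  (w +2, c 12, <D> = A^-2 - A^2 + A^6 - A^10 + A^14)
V(D2) = x^-2 - x^-1 + 1 - x + x^2  [12 crossings, <D> = A^-2 - A^2 + A^6 - A^10 + A^14, w = +2]
key observation: one V(x) for all 2 diagrams — one class (guaranteed)


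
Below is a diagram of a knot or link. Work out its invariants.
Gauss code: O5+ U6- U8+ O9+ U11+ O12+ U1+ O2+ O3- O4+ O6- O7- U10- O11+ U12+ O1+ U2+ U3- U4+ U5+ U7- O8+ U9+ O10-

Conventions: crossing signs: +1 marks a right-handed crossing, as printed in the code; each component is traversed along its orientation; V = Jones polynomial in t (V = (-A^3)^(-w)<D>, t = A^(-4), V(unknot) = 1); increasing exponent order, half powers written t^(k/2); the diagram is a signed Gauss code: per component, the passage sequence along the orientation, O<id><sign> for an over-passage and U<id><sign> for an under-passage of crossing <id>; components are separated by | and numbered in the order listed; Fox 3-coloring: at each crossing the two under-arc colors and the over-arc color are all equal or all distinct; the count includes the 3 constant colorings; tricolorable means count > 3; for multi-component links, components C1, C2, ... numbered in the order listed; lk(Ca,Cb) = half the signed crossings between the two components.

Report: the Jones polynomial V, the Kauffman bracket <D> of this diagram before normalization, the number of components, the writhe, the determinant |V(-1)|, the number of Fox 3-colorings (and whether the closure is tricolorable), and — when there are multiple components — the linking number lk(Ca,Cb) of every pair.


V(t) = 1 - t + 3t^2 - 3t^3 + 3t^4 - 4t^5 + 3t^6 - 2t^7 + t^8
bracket: A^-20 - 2A^-16 + 3A^-12 - 4A^-8 + 3A^-4 - 3 + 3A^4 - A^8 + A^12, w = +4
1 component, writhe +4, over 12 crossings
det 21, colorings 9 of 3^12 — tricolorable
observation: det 21 = |V(-1)|; divisible by 3, so tricolorable


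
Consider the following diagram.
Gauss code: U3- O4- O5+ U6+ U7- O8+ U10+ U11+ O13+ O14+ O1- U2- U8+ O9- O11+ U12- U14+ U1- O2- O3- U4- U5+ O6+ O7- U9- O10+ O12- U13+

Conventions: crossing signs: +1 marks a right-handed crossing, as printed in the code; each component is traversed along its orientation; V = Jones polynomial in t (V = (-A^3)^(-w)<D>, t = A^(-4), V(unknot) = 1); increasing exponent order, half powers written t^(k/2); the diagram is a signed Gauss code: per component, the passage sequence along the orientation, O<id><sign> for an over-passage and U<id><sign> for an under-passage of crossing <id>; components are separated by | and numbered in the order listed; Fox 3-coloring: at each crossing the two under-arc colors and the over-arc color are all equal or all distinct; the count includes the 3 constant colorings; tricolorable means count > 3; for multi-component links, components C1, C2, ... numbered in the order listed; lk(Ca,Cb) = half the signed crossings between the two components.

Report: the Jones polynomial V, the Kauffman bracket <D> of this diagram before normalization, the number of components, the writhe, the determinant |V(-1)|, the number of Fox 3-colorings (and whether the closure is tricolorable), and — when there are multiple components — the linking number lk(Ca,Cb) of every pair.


V = -t^-3 + t^-2 - t^-1 + 3 - t + t^2 - t^3
<D> = -A^-12 + A^-8 - A^-4 + 3 - A^4 + A^8 - A^12 (w = 0)
1 component over 14 crossings, w = 0
27 Fox colorings among 3^14, |V(-1)| = 9: tricolorable
why: the span of V is 6, forcing >= 6 crossings in any diagram


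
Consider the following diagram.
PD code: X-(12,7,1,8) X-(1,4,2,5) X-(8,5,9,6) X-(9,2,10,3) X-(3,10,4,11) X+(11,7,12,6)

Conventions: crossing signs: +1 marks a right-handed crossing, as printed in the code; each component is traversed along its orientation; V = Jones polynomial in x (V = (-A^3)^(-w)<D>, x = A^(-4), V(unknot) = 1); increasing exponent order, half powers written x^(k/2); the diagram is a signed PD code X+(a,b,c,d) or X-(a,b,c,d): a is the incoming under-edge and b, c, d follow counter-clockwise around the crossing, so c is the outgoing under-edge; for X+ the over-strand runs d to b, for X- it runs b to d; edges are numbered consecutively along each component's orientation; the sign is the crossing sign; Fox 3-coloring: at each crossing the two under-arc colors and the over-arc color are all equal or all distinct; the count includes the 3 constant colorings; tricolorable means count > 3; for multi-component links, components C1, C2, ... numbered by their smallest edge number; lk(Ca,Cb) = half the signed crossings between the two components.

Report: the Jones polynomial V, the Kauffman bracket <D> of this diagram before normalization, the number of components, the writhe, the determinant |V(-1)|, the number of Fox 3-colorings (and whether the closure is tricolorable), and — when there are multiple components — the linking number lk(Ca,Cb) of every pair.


V = -x^-4 + x^-3 + x^-1
<D> = A^-8 + 1 - A^4 (w = -4)
1 component over 6 crossings, w = -4
9 Fox colorings among 3^6, |V(-1)| = 3: tricolorable
why: w = -4 shifts under R1 moves; the (-A^3)^(4) factor cancels that in V


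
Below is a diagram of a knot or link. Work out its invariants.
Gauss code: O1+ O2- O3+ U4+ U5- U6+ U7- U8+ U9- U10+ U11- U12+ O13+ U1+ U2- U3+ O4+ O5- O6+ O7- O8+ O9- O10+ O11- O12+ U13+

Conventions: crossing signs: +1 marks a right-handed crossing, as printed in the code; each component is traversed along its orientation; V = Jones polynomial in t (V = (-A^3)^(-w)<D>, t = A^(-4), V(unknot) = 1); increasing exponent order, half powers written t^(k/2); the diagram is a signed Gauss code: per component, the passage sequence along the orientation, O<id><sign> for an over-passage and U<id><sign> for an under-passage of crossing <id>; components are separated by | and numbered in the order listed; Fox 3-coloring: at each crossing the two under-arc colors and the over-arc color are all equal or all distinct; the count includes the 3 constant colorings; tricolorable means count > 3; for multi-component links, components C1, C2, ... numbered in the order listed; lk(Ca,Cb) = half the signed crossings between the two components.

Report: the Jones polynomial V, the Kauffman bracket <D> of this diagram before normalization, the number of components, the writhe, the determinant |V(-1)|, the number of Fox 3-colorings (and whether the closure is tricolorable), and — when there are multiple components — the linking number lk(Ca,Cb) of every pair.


V = t + t^3 - t^4
<D> = A^-7 - A^-3 - A^5 (w = +3)
1 component over 13 crossings, w = +3
9 Fox colorings among 3^13, |V(-1)| = 3: tricolorable
why: w = +3 shifts under R1 moves; the (-A^3)^(-3) factor cancels that in V


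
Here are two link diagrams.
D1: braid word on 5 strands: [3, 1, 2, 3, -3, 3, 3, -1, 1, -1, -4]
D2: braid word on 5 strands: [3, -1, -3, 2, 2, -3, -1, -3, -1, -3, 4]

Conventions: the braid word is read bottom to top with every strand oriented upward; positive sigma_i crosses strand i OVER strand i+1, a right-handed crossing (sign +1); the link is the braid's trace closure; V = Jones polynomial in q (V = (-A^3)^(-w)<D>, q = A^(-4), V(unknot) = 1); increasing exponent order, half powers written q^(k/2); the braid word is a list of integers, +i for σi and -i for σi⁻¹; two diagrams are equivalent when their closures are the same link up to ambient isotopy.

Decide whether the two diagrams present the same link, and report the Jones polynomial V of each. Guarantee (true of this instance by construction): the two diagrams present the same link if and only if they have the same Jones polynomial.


equivalent: no
V(D1) = -q^(1/2) - q^(3/2) - q^(5/2) + q^(9/2)  (w +3, c 11, <D> = -A^-9 + A^-1 + A^3 + A^7)
D2 (bracket A^-11 + 3A^-3 - 2A + 3A^5 - 4A^9 + 2A^13 - 2A^17 + A^21; 11 crossings at w = -3): V = -q^(-15/2) + 2q^(-13/2) - 2q^(-11/2) + 4q^(-9/2) - 3q^(-7/2) + 2q^(-5/2) - 3q^(-3/2) - q^(1/2)
why: comparing 2 Jones polynomials yields 2 groups


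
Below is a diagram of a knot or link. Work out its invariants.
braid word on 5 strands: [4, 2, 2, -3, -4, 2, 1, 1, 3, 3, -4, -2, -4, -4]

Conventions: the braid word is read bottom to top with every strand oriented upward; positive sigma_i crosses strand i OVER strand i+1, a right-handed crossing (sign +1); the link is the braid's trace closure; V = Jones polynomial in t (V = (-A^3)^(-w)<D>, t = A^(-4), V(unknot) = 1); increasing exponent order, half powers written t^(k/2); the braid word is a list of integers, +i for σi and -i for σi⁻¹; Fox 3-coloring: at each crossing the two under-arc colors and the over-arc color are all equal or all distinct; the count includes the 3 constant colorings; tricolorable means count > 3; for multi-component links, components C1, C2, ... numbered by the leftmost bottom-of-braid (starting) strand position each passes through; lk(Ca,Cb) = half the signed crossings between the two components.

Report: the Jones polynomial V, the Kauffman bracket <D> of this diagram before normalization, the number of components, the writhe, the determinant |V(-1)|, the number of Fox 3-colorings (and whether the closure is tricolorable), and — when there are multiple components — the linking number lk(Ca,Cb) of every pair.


V = -t^-1 + 1 - t + 2t^2 + 2t^4 + t^6
<D> = A^-18 + 2A^-10 + 2A^-2 - A^2 + A^6 - A^10 (w = +2)
3 components over 14 crossings, w = +2
lk(C1,C2): 0
lk(C1,C3) = +1
linking number lk(C2,C3) = +2
3 Fox colorings among 3^14, |V(-1)| = 8: not tricolorable
why: the span of V is 7, within the link bound 14 + 3 - 1
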